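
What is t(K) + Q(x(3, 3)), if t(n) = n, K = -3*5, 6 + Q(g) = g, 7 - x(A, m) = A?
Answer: -17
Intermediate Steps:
x(A, m) = 7 - A
Q(g) = -6 + g
K = -15
t(K) + Q(x(3, 3)) = -15 + (-6 + (7 - 1*3)) = -15 + (-6 + (7 - 3)) = -15 + (-6 + 4) = -15 - 2 = -17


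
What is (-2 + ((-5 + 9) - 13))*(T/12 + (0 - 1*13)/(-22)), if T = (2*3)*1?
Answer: -12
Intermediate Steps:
T = 6 (T = 6*1 = 6)
(-2 + ((-5 + 9) - 13))*(T/12 + (0 - 1*13)/(-22)) = (-2 + ((-5 + 9) - 13))*(6/12 + (0 - 1*13)/(-22)) = (-2 + (4 - 13))*(6*(1/12) + (0 - 13)*(-1/22)) = (-2 - 9)*(1/2 - 13*(-1/22)) = -11*(1/2 + 13/22) = -11*12/11 = -12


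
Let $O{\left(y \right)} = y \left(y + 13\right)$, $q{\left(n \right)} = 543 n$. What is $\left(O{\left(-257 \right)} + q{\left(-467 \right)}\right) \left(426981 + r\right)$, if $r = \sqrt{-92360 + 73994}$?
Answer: $-81499144413 - 190873 i \sqrt{18366} \approx -8.1499 \cdot 10^{10} - 2.5867 \cdot 10^{7} i$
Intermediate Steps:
$O{\left(y \right)} = y \left(13 + y\right)$
$r = i \sqrt{18366}$ ($r = \sqrt{-18366} = i \sqrt{18366} \approx 135.52 i$)
$\left(O{\left(-257 \right)} + q{\left(-467 \right)}\right) \left(426981 + r\right) = \left(- 257 \left(13 - 257\right) + 543 \left(-467\right)\right) \left(426981 + i \sqrt{18366}\right) = \left(\left(-257\right) \left(-244\right) - 253581\right) \left(426981 + i \sqrt{18366}\right) = \left(62708 - 253581\right) \left(426981 + i \sqrt{18366}\right) = - 190873 \left(426981 + i \sqrt{18366}\right) = -81499144413 - 190873 i \sqrt{18366}$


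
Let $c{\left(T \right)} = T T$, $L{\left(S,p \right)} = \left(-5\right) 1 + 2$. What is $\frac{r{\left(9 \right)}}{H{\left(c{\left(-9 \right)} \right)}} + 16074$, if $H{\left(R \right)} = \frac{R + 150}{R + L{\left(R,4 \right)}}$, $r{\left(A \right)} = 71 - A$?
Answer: $\frac{1239310}{77} \approx 16095.0$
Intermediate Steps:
$L{\left(S,p \right)} = -3$ ($L{\left(S,p \right)} = -5 + 2 = -3$)
$c{\left(T \right)} = T^{2}$
$H{\left(R \right)} = \frac{150 + R}{-3 + R}$ ($H{\left(R \right)} = \frac{R + 150}{R - 3} = \frac{150 + R}{-3 + R}$)
$\frac{r{\left(9 \right)}}{H{\left(c{\left(-9 \right)} \right)}} + 16074 = \frac{71 - 9}{\frac{1}{-3 + \left(-9\right)^{2}} \left(150 + \left(-9\right)^{2}\right)} + 16074 = \frac{71 - 9}{\frac{1}{-3 + 81} \left(150 + 81\right)} + 16074 = \frac{62}{\frac{1}{78} \cdot 231} + 16074 = \frac{62}{\frac{77}{26}} + 16074 = 62 \cdot \frac{26}{77} + 16074 = \frac{1612}{77} + 16074 = \frac{1239310}{77}$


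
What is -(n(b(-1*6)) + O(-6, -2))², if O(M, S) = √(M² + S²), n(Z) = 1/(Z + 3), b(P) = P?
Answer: -361/9 + 4*√10/3 ≈ -35.895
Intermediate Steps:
n(Z) = 1/(3 + Z)
-(n(b(-1*6)) + O(-6, -2))² = -(1/(3 - 1*6) + √((-6)² + (-2)²))² = -(1/(3 - 6) + √(36 + 4))² = -(1/(-3) + √40)² = -(-⅓ + 2*√10)²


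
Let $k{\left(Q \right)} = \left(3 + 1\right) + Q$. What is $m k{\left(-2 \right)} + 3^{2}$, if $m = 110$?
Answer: $229$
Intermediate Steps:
$k{\left(Q \right)} = 4 + Q$
$m k{\left(-2 \right)} + 3^{2} = 110 \left(4 - 2\right) + 3^{2} = 110 \cdot 2 + 9 = 220 + 9 = 229$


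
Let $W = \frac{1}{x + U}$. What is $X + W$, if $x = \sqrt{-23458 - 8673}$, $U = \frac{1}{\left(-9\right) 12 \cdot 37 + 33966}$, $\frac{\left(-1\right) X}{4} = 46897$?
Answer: $\frac{2 \left(- 2811006180 \sqrt{32131} + 78809 i\right)}{- i + 29970 \sqrt{32131}} \approx -1.8759 \cdot 10^{5} - 0.0055788 i$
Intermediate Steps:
$X = -187588$ ($X = \left(-4\right) 46897 = -187588$)
$U = \frac{1}{29970}$ ($U = \frac{1}{\left(-108\right) 37 + 33966} = \frac{1}{-3996 + 33966} = \frac{1}{29970} \approx 3.3367 \cdot 10^{-5}$)
$x = i \sqrt{32131}$ ($x = \sqrt{-32131} = i \sqrt{32131} \approx 179.25 i$)
$W = \frac{1}{\frac{1}{29970} + i \sqrt{32131}}$ ($W = \frac{1}{i \sqrt{32131} + \frac{1}{29970}} = \frac{1}{\frac{1}{29970} + i \sqrt{32131}} \approx 9.0 \cdot 10^{-10} - 0.0055788 i$)
$X + W = -187588 + \left(\frac{29970}{28860093117901} - \frac{898200900 i \sqrt{32131}}{28860093117901}\right) = - \frac{5413807147800782818}{28860093117901} - \frac{898200900 i \sqrt{32131}}{28860093117901}$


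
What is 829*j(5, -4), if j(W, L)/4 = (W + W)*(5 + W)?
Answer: 331600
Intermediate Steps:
j(W, L) = 8*W*(5 + W) (j(W, L) = 4*((W + W)*(5 + W)) = 4*((2*W)*(5 + W)) = 4*(2*W*(5 + W)) = 8*W*(5 + W))
829*j(5, -4) = 829*(8*5*(5 + 5)) = 829*(8*5*10) = 829*400 = 331600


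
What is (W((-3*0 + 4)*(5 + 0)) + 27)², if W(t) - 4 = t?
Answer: 2601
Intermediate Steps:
W(t) = 4 + t
(W((-3*0 + 4)*(5 + 0)) + 27)² = ((4 + (-3*0 + 4)*(5 + 0)) + 27)² = ((4 + (0 + 4)*5) + 27)² = ((4 + 4*5) + 27)² = ((4 + 20) + 27)² = (24 + 27)² = 51² = 2601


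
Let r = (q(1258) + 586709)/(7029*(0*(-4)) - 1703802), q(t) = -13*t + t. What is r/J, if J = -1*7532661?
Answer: 571613/12834162877122 ≈ 4.4538e-8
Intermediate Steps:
q(t) = -12*t
J = -7532661
r = -571613/1703802 (r = (-12*1258 + 586709)/(7029*(0*(-4)) - 1703802) = (-15096 + 586709)/(7029*0 - 1703802) = 571613/(0 - 1703802) = 571613/(-1703802) = 571613*(-1/1703802) = -571613/1703802 ≈ -0.33549)
r/J = -571613/1703802/(-7532661) = -571613/1703802*(-1/7532661) = 571613/12834162877122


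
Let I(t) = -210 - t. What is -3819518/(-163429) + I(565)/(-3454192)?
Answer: 1884782168133/80645020624 ≈ 23.371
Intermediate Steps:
-3819518/(-163429) + I(565)/(-3454192) = -3819518/(-163429) + (-210 - 1*565)/(-3454192) = -3819518*(-1/163429) + (-210 - 565)*(-1/3454192) = 3819518/163429 - 775*(-1/3454192) = 3819518/163429 + 775/3454192 = 1884782168133/80645020624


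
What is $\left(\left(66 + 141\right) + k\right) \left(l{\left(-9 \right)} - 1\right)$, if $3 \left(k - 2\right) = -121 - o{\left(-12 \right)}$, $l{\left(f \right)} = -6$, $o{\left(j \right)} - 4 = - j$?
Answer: $- \frac{3430}{3} \approx -1143.3$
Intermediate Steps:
$o{\left(j \right)} = 4 - j$
$k = - \frac{131}{3}$ ($k = 2 + \frac{-121 - \left(4 - -12\right)}{3} = 2 + \frac{-121 - \left(4 + 12\right)}{3} = 2 + \frac{-121 - 16}{3} = 2 + \frac{1}{3} \left(-137\right) = 2 - \frac{137}{3} = - \frac{131}{3} \approx -43.667$)
$\left(\left(66 + 141\right) + k\right) \left(l{\left(-9 \right)} - 1\right) = \left(\left(66 + 141\right) - \frac{131}{3}\right) \left(-6 - 1\right) = \left(207 - \frac{131}{3}\right) \left(-7\right) = \frac{490}{3} \left(-7\right) = - \frac{3430}{3}$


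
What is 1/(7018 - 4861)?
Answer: 1/2157 ≈ 0.00046361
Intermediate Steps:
1/(7018 - 4861) = 1/2157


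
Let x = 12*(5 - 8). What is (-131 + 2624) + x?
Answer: 2457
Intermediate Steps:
x = -36 (x = 12*(-3) = -36)
(-131 + 2624) + x = (-131 + 2624) - 36 = 2493 - 36 = 2457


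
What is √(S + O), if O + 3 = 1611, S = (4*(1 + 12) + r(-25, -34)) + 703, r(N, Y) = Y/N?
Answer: √59109/5 ≈ 48.625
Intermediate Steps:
S = 18909/25 (S = (4*(1 + 12) - 34/(-25)) + 703 = (4*13 - 34*(-1/25)) + 703 = (52 + 34/25) + 703 = 1334/25 + 703 = 18909/25 ≈ 756.36)
O = 1608 (O = -3 + 1611 = 1608)
√(S + O) = √(18909/25 + 1608) = √(59109/25) = √59109/5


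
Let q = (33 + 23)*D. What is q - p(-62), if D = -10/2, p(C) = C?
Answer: -218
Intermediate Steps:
D = -5 (D = -10*½ = -5)
q = -280 (q = (33 + 23)*(-5) = 56*(-5) = -280)
q - p(-62) = -280 - 1*(-62) = -280 + 62 = -218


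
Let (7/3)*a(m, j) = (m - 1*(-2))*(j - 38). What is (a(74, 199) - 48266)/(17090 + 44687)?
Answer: -43022/61777 ≈ -0.69641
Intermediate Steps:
a(m, j) = 3*(-38 + j)*(2 + m)/7 (a(m, j) = 3*((m - 1*(-2))*(j - 38))/7 = 3*((m + 2)*(-38 + j))/7 = 3*((2 + m)*(-38 + j))/7 = 3*((-38 + j)*(2 + m))/7 = 3*(-38 + j)*(2 + m)/7)
(a(74, 199) - 48266)/(17090 + 44687) = ((-228/7 - 114/7*74 + (6/7)*199 + (3/7)*199*74) - 48266)/(17090 + 44687) = ((-228/7 - 8436/7 + 1194/7 + 44178/7) - 48266)/61777 = (5244 - 48266)*(1/61777) = -43022*1/61777 = -43022/61777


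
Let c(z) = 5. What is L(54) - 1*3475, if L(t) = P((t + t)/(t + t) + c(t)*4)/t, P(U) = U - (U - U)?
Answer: -62543/18 ≈ -3474.6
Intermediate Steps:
P(U) = U (P(U) = U - 1*0 = U + 0 = U)
L(t) = 21/t (L(t) = ((t + t)/(t + t) + 5*4)/t = ((2*t)/((2*t)) + 20)/t = ((2*t)*(1/(2*t)) + 20)/t = (1 + 20)/t = 21/t)
L(54) - 1*3475 = 21/54 - 1*3475 = 21*(1/54) - 3475 = 7/18 - 3475 = -62543/18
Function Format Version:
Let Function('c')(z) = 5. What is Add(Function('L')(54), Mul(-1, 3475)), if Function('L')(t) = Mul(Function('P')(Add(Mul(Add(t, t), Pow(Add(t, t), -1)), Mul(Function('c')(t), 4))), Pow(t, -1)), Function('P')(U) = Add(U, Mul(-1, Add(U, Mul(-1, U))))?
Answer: Rational(-62543, 18) ≈ -3474.6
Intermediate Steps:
Function('P')(U) = U (Function('P')(U) = Add(U, Mul(-1, 0)) = Add(U, 0) = U)
Function('L')(t) = Mul(21, Pow(t, -1)) (Function('L')(t) = Mul(Add(Mul(Add(t, t), Pow(Add(t, t), -1)), Mul(5, 4)), Pow(t, -1)) = Mul(Add(Mul(Mul(2, t), Pow(Mul(2, t), -1)), 20), Pow(t, -1)) = Mul(Add(Mul(Mul(2, t), Mul(Rational(1, 2), Pow(t, -1))), 20), Pow(t, -1)) = Mul(Add(1, 20), Pow(t, -1)) = Mul(21, Pow(t, -1)))
Add(Function('L')(54), Mul(-1, 3475)) = Add(Mul(21, Pow(54, -1)), Mul(-1, 3475)) = Add(Mul(21, Rational(1, 54)), -3475) = Add(Rational(7, 18), -3475) = Rational(-62543, 18)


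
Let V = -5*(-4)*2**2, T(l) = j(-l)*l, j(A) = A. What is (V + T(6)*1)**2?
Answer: 1936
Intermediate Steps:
T(l) = -l**2 (T(l) = (-l)*l = -l**2)
V = 80 (V = 20*4 = 80)
(V + T(6)*1)**2 = (80 - 1*6**2*1)**2 = (80 - 1*36*1)**2 = (80 - 36*1)**2 = (80 - 36)**2 = 44**2 = 1936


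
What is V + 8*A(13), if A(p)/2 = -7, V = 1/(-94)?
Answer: -10529/94 ≈ -112.01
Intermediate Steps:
V = -1/94 ≈ -0.010638
A(p) = -14 (A(p) = 2*(-7) = -14)
V + 8*A(13) = -1/94 + 8*(-14) = -1/94 - 112 = -10529/94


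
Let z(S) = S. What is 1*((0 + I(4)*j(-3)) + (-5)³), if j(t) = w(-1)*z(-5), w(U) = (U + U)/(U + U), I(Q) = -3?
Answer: -110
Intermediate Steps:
w(U) = 1 (w(U) = (2*U)/((2*U)) = (2*U)*(1/(2*U)) = 1)
j(t) = -5 (j(t) = 1*(-5) = -5)
1*((0 + I(4)*j(-3)) + (-5)³) = 1*((0 - 3*(-5)) + (-5)³) = 1*((0 + 15) - 125) = 1*(15 - 125) = 1*(-110) = -110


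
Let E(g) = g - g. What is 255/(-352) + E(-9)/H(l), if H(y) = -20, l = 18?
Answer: -255/352 ≈ -0.72443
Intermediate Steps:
E(g) = 0
255/(-352) + E(-9)/H(l) = 255/(-352) + 0/(-20) = 255*(-1/352) + 0*(-1/20) = -255/352 + 0 = -255/352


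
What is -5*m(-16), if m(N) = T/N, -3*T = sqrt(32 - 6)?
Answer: -5*sqrt(26)/48 ≈ -0.53115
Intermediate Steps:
T = -sqrt(26)/3 (T = -sqrt(32 - 6)/3 = -sqrt(26)/3 ≈ -1.6997)
m(N) = -sqrt(26)/(3*N) (m(N) = (-sqrt(26)/3)/N = -sqrt(26)/(3*N))
-5*m(-16) = -(-5)*sqrt(26)/(3*(-16)) = -(-5)*sqrt(26)*(-1)/(3*16) = -5*sqrt(26)/48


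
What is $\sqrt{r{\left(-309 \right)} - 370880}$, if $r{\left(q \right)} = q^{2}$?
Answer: $i \sqrt{275399} \approx 524.79 i$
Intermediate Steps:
$\sqrt{r{\left(-309 \right)} - 370880} = \sqrt{\left(-309\right)^{2} - 370880} = \sqrt{95481 - 370880} = \sqrt{-275399} = i \sqrt{275399}$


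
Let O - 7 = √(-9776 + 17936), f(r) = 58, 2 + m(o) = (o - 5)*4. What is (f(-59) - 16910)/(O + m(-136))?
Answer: 9420268/304321 + 67408*√510/304321 ≈ 35.957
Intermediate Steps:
m(o) = -22 + 4*o (m(o) = -2 + (o - 5)*4 = -2 + (-5 + o)*4 = -2 + (-20 + 4*o) = -22 + 4*o)
O = 7 + 4*√510 (O = 7 + √(-9776 + 17936) = 7 + √8160 = 7 + 4*√510 ≈ 97.333)
(f(-59) - 16910)/(O + m(-136)) = (58 - 16910)/((7 + 4*√510) + (-22 + 4*(-136))) = -16852/((7 + 4*√510) + (-22 - 544)) = -16852/((7 + 4*√510) - 566) = -16852/(-559 + 4*√510)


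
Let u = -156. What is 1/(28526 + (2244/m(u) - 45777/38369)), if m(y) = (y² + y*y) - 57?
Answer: 621769645/17735887776997 ≈ 3.5057e-5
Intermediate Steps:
m(y) = -57 + 2*y² (m(y) = (y² + y²) - 57 = 2*y² - 57 = -57 + 2*y²)
1/(28526 + (2244/m(u) - 45777/38369)) = 1/(28526 + (2244/(-57 + 2*(-156)²) - 45777/38369)) = 1/(28526 + (2244/(-57 + 2*24336) - 45777*1/38369)) = 1/(28526 + (2244/(-57 + 48672) - 45777/38369)) = 1/(28526 + (2244/48615 - 45777/38369)) = 1/(28526 + (2244*(1/48615) - 45777/38369)) = 1/(28526 + (748/16205 - 45777/38369)) = 1/(28526 - 713116273/621769645) = 1/(17735887776997/621769645) = 621769645/17735887776997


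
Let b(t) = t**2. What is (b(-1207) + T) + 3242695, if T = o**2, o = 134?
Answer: 4717500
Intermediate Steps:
T = 17956 (T = 134**2 = 17956)
(b(-1207) + T) + 3242695 = ((-1207)**2 + 17956) + 3242695 = (1456849 + 17956) + 3242695 = 1474805 + 3242695 = 4717500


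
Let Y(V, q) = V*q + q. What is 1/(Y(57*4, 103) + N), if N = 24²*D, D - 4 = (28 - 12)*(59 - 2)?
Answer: 1/551203 ≈ 1.8142e-6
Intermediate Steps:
Y(V, q) = q + V*q
D = 916 (D = 4 + (28 - 12)*(59 - 2) = 4 + 16*57 = 4 + 912 = 916)
N = 527616 (N = 24²*916 = 576*916 = 527616)
1/(Y(57*4, 103) + N) = 1/(103*(1 + 57*4) + 527616) = 1/(103*(1 + 228) + 527616) = 1/(103*229 + 527616) = 1/(23587 + 527616) = 1/551203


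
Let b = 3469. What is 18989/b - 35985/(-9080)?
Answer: 59450417/6299704 ≈ 9.4370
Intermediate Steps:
18989/b - 35985/(-9080) = 18989/3469 - 35985/(-9080) = 18989*(1/3469) - 35985*(-1/9080) = 18989/3469 + 7197/1816 = 59450417/6299704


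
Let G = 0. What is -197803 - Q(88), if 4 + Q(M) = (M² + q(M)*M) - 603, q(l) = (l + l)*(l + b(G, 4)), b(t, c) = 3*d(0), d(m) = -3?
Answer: -1428492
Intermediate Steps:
b(t, c) = -9 (b(t, c) = 3*(-3) = -9)
q(l) = 2*l*(-9 + l) (q(l) = (l + l)*(l - 9) = (2*l)*(-9 + l) = 2*l*(-9 + l))
Q(M) = -607 + M² + 2*M²*(-9 + M) (Q(M) = -4 + ((M² + (2*M*(-9 + M))*M) - 603) = -4 + ((M² + 2*M²*(-9 + M)) - 603) = -4 + (-603 + M² + 2*M²*(-9 + M)) = -607 + M² + 2*M²*(-9 + M))
-197803 - Q(88) = -197803 - (-607 - 17*88² + 2*88³) = -197803 - (-607 - 17*7744 + 2*681472) = -197803 - (-607 - 131648 + 1362944) = -197803 - 1*1230689 = -197803 - 1230689 = -1428492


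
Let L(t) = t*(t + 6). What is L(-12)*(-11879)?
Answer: -855288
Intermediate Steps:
L(t) = t*(6 + t)
L(-12)*(-11879) = -12*(6 - 12)*(-11879) = -12*(-6)*(-11879) = 72*(-11879) = -855288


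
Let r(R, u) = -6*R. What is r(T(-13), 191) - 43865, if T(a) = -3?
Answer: -43847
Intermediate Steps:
r(T(-13), 191) - 43865 = -6*(-3) - 43865 = 18 - 43865 = -43847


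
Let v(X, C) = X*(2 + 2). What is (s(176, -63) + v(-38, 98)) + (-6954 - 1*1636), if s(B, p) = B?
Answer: -8566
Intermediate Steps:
v(X, C) = 4*X (v(X, C) = X*4 = 4*X)
(s(176, -63) + v(-38, 98)) + (-6954 - 1*1636) = (176 + 4*(-38)) + (-6954 - 1*1636) = (176 - 152) + (-6954 - 1636) = 24 - 8590 = -8566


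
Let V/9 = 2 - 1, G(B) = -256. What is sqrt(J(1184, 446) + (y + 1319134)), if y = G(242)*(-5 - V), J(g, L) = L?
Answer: 2*sqrt(330791) ≈ 1150.3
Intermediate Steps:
V = 9 (V = 9*(2 - 1) = 9*1 = 9)
y = 3584 (y = -256*(-5 - 1*9) = -256*(-5 - 9) = -256*(-14) = 3584)
sqrt(J(1184, 446) + (y + 1319134)) = sqrt(446 + (3584 + 1319134)) = sqrt(446 + 1322718) = sqrt(1323164) = 2*sqrt(330791)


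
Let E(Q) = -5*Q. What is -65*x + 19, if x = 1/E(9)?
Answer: 184/9 ≈ 20.444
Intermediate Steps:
x = -1/45 (x = 1/(-5*9) = 1/(-45) = -1/45 ≈ -0.022222)
-65*x + 19 = -65*(-1/45) + 19 = 13/9 + 19 = 184/9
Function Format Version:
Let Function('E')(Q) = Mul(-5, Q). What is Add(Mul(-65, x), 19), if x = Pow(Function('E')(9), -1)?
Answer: Rational(184, 9) ≈ 20.444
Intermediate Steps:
x = Rational(-1, 45) (x = Pow(Mul(-5, 9), -1) = Pow(-45, -1) = Rational(-1, 45) ≈ -0.022222)
Add(Mul(-65, x), 19) = Add(Mul(-65, Rational(-1, 45)), 19) = Add(Rational(13, 9), 19) = Rational(184, 9)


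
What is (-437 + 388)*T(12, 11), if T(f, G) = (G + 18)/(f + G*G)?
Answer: -203/19 ≈ -10.684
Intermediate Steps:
T(f, G) = (18 + G)/(f + G**2)
(-437 + 388)*T(12, 11) = (-437 + 388)*((18 + 11)/(12 + 11**2)) = -49*29/(12 + 121) = -49*29/133 = -203/19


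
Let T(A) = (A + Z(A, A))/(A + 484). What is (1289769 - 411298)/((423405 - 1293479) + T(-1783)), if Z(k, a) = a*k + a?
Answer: -1141133829/1133401649 ≈ -1.0068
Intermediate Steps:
Z(k, a) = a + a*k
T(A) = (A + A*(1 + A))/(484 + A) (T(A) = (A + A*(1 + A))/(A + 484) = (A + A*(1 + A))/(484 + A))
(1289769 - 411298)/((423405 - 1293479) + T(-1783)) = (1289769 - 411298)/((423405 - 1293479) - 1783*(2 - 1783)/(484 - 1783)) = 878471/(-870074 - 1783*(-1781)/(-1299)) = 878471/(-870074 - 1783*(-1/1299)*(-1781)) = 878471/(-870074 - 3175523/1299) = 878471/(-1133401649/1299) = 878471*(-1299/1133401649) = -1141133829/1133401649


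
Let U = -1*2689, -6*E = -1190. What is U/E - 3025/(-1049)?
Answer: -6662408/624155 ≈ -10.674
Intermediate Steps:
E = 595/3 (E = -⅙*(-1190) = 595/3 ≈ 198.33)
U = -2689
U/E - 3025/(-1049) = -2689/595/3 - 3025/(-1049) = -2689*3/595 - 3025*(-1/1049) = -8067/595 + 3025/1049 = -6662408/624155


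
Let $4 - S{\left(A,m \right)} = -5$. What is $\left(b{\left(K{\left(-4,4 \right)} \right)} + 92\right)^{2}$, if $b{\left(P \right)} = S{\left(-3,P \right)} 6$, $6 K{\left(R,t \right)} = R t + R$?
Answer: $21316$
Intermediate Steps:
$S{\left(A,m \right)} = 9$ ($S{\left(A,m \right)} = 4 - -5 = 4 + 5 = 9$)
$K{\left(R,t \right)} = \frac{R}{6} + \frac{R t}{6}$ ($K{\left(R,t \right)} = \frac{R t + R}{6} = \frac{R + R t}{6} = \frac{R}{6} + \frac{R t}{6}$)
$b{\left(P \right)} = 54$ ($b{\left(P \right)} = 9 \cdot 6 = 54$)
$\left(b{\left(K{\left(-4,4 \right)} \right)} + 92\right)^{2} = \left(54 + 92\right)^{2} = 146^{2} = 21316$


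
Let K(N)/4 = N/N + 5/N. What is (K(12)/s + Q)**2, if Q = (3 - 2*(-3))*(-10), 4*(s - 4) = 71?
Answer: 548590084/68121 ≈ 8053.2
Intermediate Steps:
s = 87/4 (s = 4 + (1/4)*71 = 4 + 71/4 = 87/4 ≈ 21.750)
K(N) = 4 + 20/N (K(N) = 4*(N/N + 5/N) = 4*(1 + 5/N) = 4 + 20/N)
Q = -90 (Q = (3 + 6)*(-10) = 9*(-10) = -90)
(K(12)/s + Q)**2 = ((4 + 20/12)/(87/4) - 90)**2 = ((4 + 20*(1/12))*(4/87) - 90)**2 = ((4 + 5/3)*(4/87) - 90)**2 = ((17/3)*(4/87) - 90)**2 = (68/261 - 90)**2 = (-23422/261)**2 = 548590084/68121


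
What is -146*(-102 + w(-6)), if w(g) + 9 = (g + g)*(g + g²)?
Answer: 68766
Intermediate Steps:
w(g) = -9 + 2*g*(g + g²) (w(g) = -9 + (g + g)*(g + g²) = -9 + (2*g)*(g + g²) = -9 + 2*g*(g + g²))
-146*(-102 + w(-6)) = -146*(-102 + (-9 + 2*(-6)² + 2*(-6)³)) = -146*(-102 + (-9 + 2*36 + 2*(-216))) = -146*(-102 + (-9 + 72 - 432)) = -146*(-102 - 369) = -146*(-471) = 68766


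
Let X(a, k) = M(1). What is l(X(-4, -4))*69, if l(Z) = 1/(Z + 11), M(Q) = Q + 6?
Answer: 23/6 ≈ 3.8333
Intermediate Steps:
M(Q) = 6 + Q
X(a, k) = 7 (X(a, k) = 6 + 1 = 7)
l(Z) = 1/(11 + Z)
l(X(-4, -4))*69 = 69/(11 + 7) = 69/18 = (1/18)*69 = 23/6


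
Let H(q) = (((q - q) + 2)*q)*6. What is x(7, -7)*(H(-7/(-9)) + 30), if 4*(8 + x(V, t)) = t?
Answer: -767/2 ≈ -383.50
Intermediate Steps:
x(V, t) = -8 + t/4
H(q) = 12*q (H(q) = ((0 + 2)*q)*6 = (2*q)*6 = 12*q)
x(7, -7)*(H(-7/(-9)) + 30) = (-8 + (¼)*(-7))*(12*(-7/(-9)) + 30) = (-8 - 7/4)*(12*(-7*(-⅑)) + 30) = -39*(12*(7/9) + 30)/4 = -39*(28/3 + 30)/4 = -39/4*118/3 = -767/2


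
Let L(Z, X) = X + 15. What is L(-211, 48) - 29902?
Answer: -29839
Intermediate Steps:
L(Z, X) = 15 + X
L(-211, 48) - 29902 = (15 + 48) - 29902 = 63 - 29902 = -29839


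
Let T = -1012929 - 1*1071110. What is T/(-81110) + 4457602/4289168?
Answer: 2325087371943/86973604120 ≈ 26.733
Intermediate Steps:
T = -2084039 (T = -1012929 - 1071110 = -2084039)
T/(-81110) + 4457602/4289168 = -2084039/(-81110) + 4457602/4289168 = -2084039*(-1/81110) + 4457602*(1/4289168) = 2084039/81110 + 2228801/2144584 = 2325087371943/86973604120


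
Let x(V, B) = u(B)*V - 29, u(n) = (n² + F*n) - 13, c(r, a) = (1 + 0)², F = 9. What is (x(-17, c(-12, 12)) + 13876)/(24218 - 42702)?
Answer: -6949/9242 ≈ -0.75189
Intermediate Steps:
c(r, a) = 1 (c(r, a) = 1² = 1)
u(n) = -13 + n² + 9*n (u(n) = (n² + 9*n) - 13 = -13 + n² + 9*n)
x(V, B) = -29 + V*(-13 + B² + 9*B) (x(V, B) = (-13 + B² + 9*B)*V - 29 = V*(-13 + B² + 9*B) - 29 = -29 + V*(-13 + B² + 9*B))
(x(-17, c(-12, 12)) + 13876)/(24218 - 42702) = ((-29 - 17*(-13 + 1² + 9*1)) + 13876)/(24218 - 42702) = ((-29 - 17*(-13 + 1 + 9)) + 13876)/(-18484) = ((-29 - 17*(-3)) + 13876)*(-1/18484) = ((-29 + 51) + 13876)*(-1/18484) = (22 + 13876)*(-1/18484) = 13898*(-1/18484) = -6949/9242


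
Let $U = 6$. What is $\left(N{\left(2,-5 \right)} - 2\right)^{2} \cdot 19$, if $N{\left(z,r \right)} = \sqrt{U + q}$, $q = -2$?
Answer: $0$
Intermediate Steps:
$N{\left(z,r \right)} = 2$ ($N{\left(z,r \right)} = \sqrt{6 - 2} = \sqrt{4} = 2$)
$\left(N{\left(2,-5 \right)} - 2\right)^{2} \cdot 19 = \left(2 - 2\right)^{2} \cdot 19 = 0^{2} \cdot 19 = 0 \cdot 19 = 0$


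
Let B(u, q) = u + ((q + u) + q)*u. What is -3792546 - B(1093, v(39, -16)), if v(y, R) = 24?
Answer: -5040752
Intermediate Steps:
B(u, q) = u + u*(u + 2*q) (B(u, q) = u + (u + 2*q)*u = u + u*(u + 2*q))
-3792546 - B(1093, v(39, -16)) = -3792546 - 1093*(1 + 1093 + 2*24) = -3792546 - 1093*(1 + 1093 + 48) = -3792546 - 1093*1142 = -3792546 - 1*1248206 = -3792546 - 1248206 = -5040752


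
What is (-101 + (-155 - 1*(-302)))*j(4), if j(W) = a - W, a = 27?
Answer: 1058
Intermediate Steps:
j(W) = 27 - W
(-101 + (-155 - 1*(-302)))*j(4) = (-101 + (-155 - 1*(-302)))*(27 - 1*4) = (-101 + (-155 + 302))*(27 - 4) = (-101 + 147)*23 = 46*23 = 1058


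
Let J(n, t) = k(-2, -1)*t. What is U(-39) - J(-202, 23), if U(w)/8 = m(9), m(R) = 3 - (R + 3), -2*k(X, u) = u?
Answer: -167/2 ≈ -83.500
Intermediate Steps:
k(X, u) = -u/2
m(R) = -R (m(R) = 3 - (3 + R) = 3 + (-3 - R) = -R)
U(w) = -72 (U(w) = 8*(-1*9) = 8*(-9) = -72)
J(n, t) = t/2 (J(n, t) = (-½*(-1))*t = t/2)
U(-39) - J(-202, 23) = -72 - 23/2 = -167/2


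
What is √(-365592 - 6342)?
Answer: 3*I*√41326 ≈ 609.86*I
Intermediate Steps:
√(-365592 - 6342) = √(-371934) = 3*I*√41326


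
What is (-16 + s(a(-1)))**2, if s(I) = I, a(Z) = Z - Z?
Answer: 256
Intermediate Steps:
a(Z) = 0
(-16 + s(a(-1)))**2 = (-16 + 0)**2 = (-16)**2 = 256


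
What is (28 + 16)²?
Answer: 1936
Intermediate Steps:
(28 + 16)² = 44² = 1936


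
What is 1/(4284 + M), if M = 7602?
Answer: 1/11886 ≈ 8.4133e-5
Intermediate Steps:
1/(4284 + M) = 1/(4284 + 7602) = 1/11886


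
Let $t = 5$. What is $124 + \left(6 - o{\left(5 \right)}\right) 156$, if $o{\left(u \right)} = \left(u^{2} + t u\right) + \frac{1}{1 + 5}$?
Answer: $-6766$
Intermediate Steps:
$o{\left(u \right)} = \frac{1}{6} + u^{2} + 5 u$ ($o{\left(u \right)} = \left(u^{2} + 5 u\right) + \frac{1}{1 + 5} = \left(u^{2} + 5 u\right) + \frac{1}{6} = \frac{1}{6} + u^{2} + 5 u$)
$124 + \left(6 - o{\left(5 \right)}\right) 156 = 124 + \left(6 - \left(\frac{1}{6} + 5^{2} + 5 \cdot 5\right)\right) 156 = 124 + \left(6 - \left(\frac{1}{6} + 25 + 25\right)\right) 156 = 124 + \left(6 - \frac{301}{6}\right) 156 = 124 - 6890 = -6766$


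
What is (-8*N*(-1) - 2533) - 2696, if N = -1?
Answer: -5237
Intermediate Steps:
(-8*N*(-1) - 2533) - 2696 = (-8*(-1)*(-1) - 2533) - 2696 = (8*(-1) - 2533) - 2696 = (-8 - 2533) - 2696 = -2541 - 2696 = -5237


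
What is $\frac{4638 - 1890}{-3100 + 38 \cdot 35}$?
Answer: $- \frac{458}{295} \approx -1.5525$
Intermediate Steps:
$\frac{4638 - 1890}{-3100 + 38 \cdot 35} = \frac{2748}{-3100 + 1330} = \frac{2748}{-1770} = 2748 \left(- \frac{1}{1770}\right) = - \frac{458}{295}$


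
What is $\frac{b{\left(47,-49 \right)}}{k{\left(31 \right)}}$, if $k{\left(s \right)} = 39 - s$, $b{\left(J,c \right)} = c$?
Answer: $- \frac{49}{8} \approx -6.125$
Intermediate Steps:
$\frac{b{\left(47,-49 \right)}}{k{\left(31 \right)}} = - \frac{49}{39 - 31} = - \frac{49}{8}$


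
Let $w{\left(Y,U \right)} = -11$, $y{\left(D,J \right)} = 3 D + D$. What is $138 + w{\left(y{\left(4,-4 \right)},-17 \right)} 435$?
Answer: $-4647$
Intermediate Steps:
$y{\left(D,J \right)} = 4 D$
$138 + w{\left(y{\left(4,-4 \right)},-17 \right)} 435 = 138 - 4785 = -4647$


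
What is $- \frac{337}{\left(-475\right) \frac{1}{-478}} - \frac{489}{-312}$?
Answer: $- \frac{16675519}{49400} \approx -337.56$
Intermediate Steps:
$- \frac{337}{\left(-475\right) \frac{1}{-478}} - \frac{489}{-312} = - \frac{337}{\left(-475\right) \left(- \frac{1}{478}\right)} - - \frac{163}{104} = - \frac{337}{\frac{475}{478}} + \frac{163}{104} = \left(-337\right) \frac{478}{475} + \frac{163}{104} = - \frac{161086}{475} + \frac{163}{104} = - \frac{16675519}{49400}$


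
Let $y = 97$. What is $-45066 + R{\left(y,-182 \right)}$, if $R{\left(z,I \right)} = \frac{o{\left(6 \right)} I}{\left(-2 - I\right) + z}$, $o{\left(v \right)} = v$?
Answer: $- \frac{12484374}{277} \approx -45070.0$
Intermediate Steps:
$R{\left(z,I \right)} = \frac{6 I}{-2 + z - I}$ ($R{\left(z,I \right)} = \frac{6 I}{\left(-2 - I\right) + z} = \frac{6 I}{-2 + z - I}$)
$-45066 + R{\left(y,-182 \right)} = -45066 + 6 \left(-182\right) \frac{1}{-2 + 97 - -182} = -45066 + 6 \left(-182\right) \frac{1}{-2 + 97 + 182} = -45066 + 6 \left(-182\right) \frac{1}{277} = -45066 - \frac{1092}{277} = - \frac{12484374}{277}$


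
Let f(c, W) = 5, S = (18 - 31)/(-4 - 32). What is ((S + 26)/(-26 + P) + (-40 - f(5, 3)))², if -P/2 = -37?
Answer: 5899929721/2985984 ≈ 1975.9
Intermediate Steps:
S = 13/36 (S = -13/(-36) = -13*(-1/36) = 13/36 ≈ 0.36111)
P = 74 (P = -2*(-37) = 74)
((S + 26)/(-26 + P) + (-40 - f(5, 3)))² = ((13/36 + 26)/(-26 + 74) + (-40 - 1*5))² = ((949/36)/48 + (-40 - 5))² = ((949/36)*(1/48) - 45)² = (949/1728 - 45)² = (-76811/1728)² = 5899929721/2985984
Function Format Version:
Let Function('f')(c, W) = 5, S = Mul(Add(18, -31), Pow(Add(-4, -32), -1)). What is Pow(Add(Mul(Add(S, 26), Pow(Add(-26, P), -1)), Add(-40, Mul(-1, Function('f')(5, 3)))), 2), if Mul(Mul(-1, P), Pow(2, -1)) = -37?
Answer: Rational(5899929721, 2985984) ≈ 1975.9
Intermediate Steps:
S = Rational(13, 36) (S = Mul(-13, Pow(-36, -1)) = Mul(-13, Rational(-1, 36)) = Rational(13, 36) ≈ 0.36111)
P = 74 (P = Mul(-2, -37) = 74)
Pow(Add(Mul(Add(S, 26), Pow(Add(-26, P), -1)), Add(-40, Mul(-1, Function('f')(5, 3)))), 2) = Pow(Add(Mul(Add(Rational(13, 36), 26), Pow(Add(-26, 74), -1)), Add(-40, Mul(-1, 5))), 2) = Pow(Add(Mul(Rational(949, 36), Pow(48, -1)), Add(-40, -5)), 2) = Pow(Add(Mul(Rational(949, 36), Rational(1, 48)), -45), 2) = Pow(Add(Rational(949, 1728), -45), 2) = Pow(Rational(-76811, 1728), 2) = Rational(5899929721, 2985984)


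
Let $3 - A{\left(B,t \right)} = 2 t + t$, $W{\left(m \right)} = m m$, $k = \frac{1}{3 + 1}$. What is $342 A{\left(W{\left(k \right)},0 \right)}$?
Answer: $1026$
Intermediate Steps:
$k = \frac{1}{4} \approx 0.25$
$W{\left(m \right)} = m^{2}$
$A{\left(B,t \right)} = 3 - 3 t$ ($A{\left(B,t \right)} = 3 - \left(2 t + t\right) = 3 - 3 t$)
$342 A{\left(W{\left(k \right)},0 \right)} = 342 \left(3 - 0\right) = 342 \left(3 + 0\right) = 342 \cdot 3 = 1026$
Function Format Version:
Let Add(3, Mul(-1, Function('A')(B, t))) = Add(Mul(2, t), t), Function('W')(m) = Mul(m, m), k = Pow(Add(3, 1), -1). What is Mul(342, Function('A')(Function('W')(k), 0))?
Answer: 1026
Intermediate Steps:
k = Rational(1, 4) (k = Pow(4, -1) = Rational(1, 4) ≈ 0.25000)
Function('W')(m) = Pow(m, 2)
Function('A')(B, t) = Add(3, Mul(-3, t)) (Function('A')(B, t) = Add(3, Mul(-1, Add(Mul(2, t), t))) = Add(3, Mul(-1, Mul(3, t))) = Add(3, Mul(-3, t)))
Mul(342, Function('A')(Function('W')(k), 0)) = Mul(342, Add(3, Mul(-3, 0))) = Mul(342, Add(3, 0)) = Mul(342, 3) = 1026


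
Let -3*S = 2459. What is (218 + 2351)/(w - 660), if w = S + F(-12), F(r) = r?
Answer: -7707/4475 ≈ -1.7222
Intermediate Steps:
S = -2459/3 (S = -⅓*2459 = -2459/3 ≈ -819.67)
w = -2495/3 (w = -2459/3 - 12 = -2495/3 ≈ -831.67)
(218 + 2351)/(w - 660) = (218 + 2351)/(-2495/3 - 660) = 2569/(-4475/3) = 2569*(-3/4475) = -7707/4475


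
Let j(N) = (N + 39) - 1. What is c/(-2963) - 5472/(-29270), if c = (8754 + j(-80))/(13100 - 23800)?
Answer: 4343495886/23199475175 ≈ 0.18722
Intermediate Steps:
j(N) = 38 + N (j(N) = (39 + N) - 1 = 38 + N)
c = -2178/2675 (c = (8754 + (38 - 80))/(13100 - 23800) = (8754 - 42)/(-10700) = 8712*(-1/10700) = -2178/2675 ≈ -0.81421)
c/(-2963) - 5472/(-29270) = -2178/2675/(-2963) - 5472/(-29270) = -2178/2675*(-1/2963) - 5472*(-1/29270) = 2178/7926025 + 2736/14635 = 4343495886/23199475175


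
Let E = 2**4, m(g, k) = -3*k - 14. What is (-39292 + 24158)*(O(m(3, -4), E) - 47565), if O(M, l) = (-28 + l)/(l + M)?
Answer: 719861682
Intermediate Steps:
m(g, k) = -14 - 3*k
E = 16
O(M, l) = (-28 + l)/(M + l)
(-39292 + 24158)*(O(m(3, -4), E) - 47565) = (-39292 + 24158)*((-28 + 16)/((-14 - 3*(-4)) + 16) - 47565) = -15134*(-12/((-14 + 12) + 16) - 47565) = -15134*(-12/(-2 + 16) - 47565) = -15134*(-12/14 - 47565) = -15134*((1/14)*(-12) - 47565) = -15134*(-6/7 - 47565) = -15134*(-332961/7) = 719861682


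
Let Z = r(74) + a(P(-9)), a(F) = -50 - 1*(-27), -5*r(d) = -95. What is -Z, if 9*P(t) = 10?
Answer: 4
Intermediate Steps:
r(d) = 19 (r(d) = -⅕*(-95) = 19)
P(t) = 10/9 (P(t) = (⅑)*10 = 10/9)
a(F) = -23 (a(F) = -50 + 27 = -23)
Z = -4 (Z = 19 - 23 = -4)
-Z = -1*(-4) = 4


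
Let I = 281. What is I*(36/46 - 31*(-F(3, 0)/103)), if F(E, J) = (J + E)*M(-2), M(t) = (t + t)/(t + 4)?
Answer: -681144/2369 ≈ -287.52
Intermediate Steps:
M(t) = 2*t/(4 + t) (M(t) = (2*t)/(4 + t) = 2*t/(4 + t))
F(E, J) = -2*E - 2*J (F(E, J) = (J + E)*(2*(-2)/(4 - 2)) = (E + J)*(2*(-2)/2) = (E + J)*(2*(-2)*(1/2)) = (E + J)*(-2) = -2*E - 2*J)
I*(36/46 - 31*(-F(3, 0)/103)) = 281*(36/46 - 31/((-103/(-2*3 - 2*0)))) = 281*(36*(1/46) - 31/((-103/(-6 + 0)))) = 281*(18/23 - 31/((-103/(-6)))) = 281*(18/23 - 31/((-103*(-1/6)))) = 281*(18/23 - 31/103/6) = 281*(18/23 - 31*6/103) = 281*(18/23 - 186/103) = 281*(-2424/2369) = -681144/2369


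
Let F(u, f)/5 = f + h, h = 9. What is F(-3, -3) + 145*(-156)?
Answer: -22590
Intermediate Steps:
F(u, f) = 45 + 5*f (F(u, f) = 5*(f + 9) = 5*(9 + f) = 45 + 5*f)
F(-3, -3) + 145*(-156) = (45 + 5*(-3)) + 145*(-156) = (45 - 15) - 22620 = 30 - 22620 = -22590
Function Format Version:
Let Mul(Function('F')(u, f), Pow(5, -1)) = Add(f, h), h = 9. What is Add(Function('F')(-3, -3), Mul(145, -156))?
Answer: -22590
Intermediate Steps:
Function('F')(u, f) = Add(45, Mul(5, f)) (Function('F')(u, f) = Mul(5, Add(f, 9)) = Mul(5, Add(9, f)) = Add(45, Mul(5, f)))
Add(Function('F')(-3, -3), Mul(145, -156)) = Add(Add(45, Mul(5, -3)), Mul(145, -156)) = Add(Add(45, -15), -22620) = Add(30, -22620) = -22590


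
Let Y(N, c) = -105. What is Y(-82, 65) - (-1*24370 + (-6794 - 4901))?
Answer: 35960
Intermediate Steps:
Y(-82, 65) - (-1*24370 + (-6794 - 4901)) = -105 - (-1*24370 + (-6794 - 4901)) = -105 - (-24370 - 11695) = -105 - 1*(-36065) = -105 + 36065 = 35960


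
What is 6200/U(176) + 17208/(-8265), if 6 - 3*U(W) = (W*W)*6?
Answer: -7448524/3413445 ≈ -2.1821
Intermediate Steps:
U(W) = 2 - 2*W² (U(W) = 2 - W*W*6/3 = 2 - W²*6/3 = 2 - 2*W²)
6200/U(176) + 17208/(-8265) = 6200/(2 - 2*176²) + 17208/(-8265) = 6200/(2 - 2*30976) + 17208*(-1/8265) = 6200/(2 - 61952) - 5736/2755 = 6200/(-61950) - 5736/2755 = 6200*(-1/61950) - 5736/2755 = -124/1239 - 5736/2755 = -7448524/3413445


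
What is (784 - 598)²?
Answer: 34596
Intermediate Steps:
(784 - 598)² = 186² = 34596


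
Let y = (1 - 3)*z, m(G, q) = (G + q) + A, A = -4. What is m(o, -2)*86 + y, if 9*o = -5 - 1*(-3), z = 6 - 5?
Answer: -4834/9 ≈ -537.11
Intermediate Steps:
z = 1
o = -2/9 (o = (-5 - 1*(-3))/9 = (-5 + 3)/9 = (⅑)*(-2) = -2/9 ≈ -0.22222)
m(G, q) = -4 + G + q (m(G, q) = (G + q) - 4 = -4 + G + q)
y = -2 (y = (1 - 3)*1 = -2*1 = -2)
m(o, -2)*86 + y = (-4 - 2/9 - 2)*86 - 2 = -56/9*86 - 2 = -4816/9 - 2 = -4834/9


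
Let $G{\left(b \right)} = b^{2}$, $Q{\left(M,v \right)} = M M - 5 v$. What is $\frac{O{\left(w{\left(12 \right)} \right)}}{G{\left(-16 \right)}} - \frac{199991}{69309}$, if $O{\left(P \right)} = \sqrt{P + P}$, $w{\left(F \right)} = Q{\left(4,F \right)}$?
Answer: $- \frac{199991}{69309} + \frac{i \sqrt{22}}{128} \approx -2.8855 + 0.036644 i$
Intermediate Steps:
$Q{\left(M,v \right)} = M^{2} - 5 v$
$w{\left(F \right)} = 16 - 5 F$ ($w{\left(F \right)} = 4^{2} - 5 F = 16 - 5 F$)
$O{\left(P \right)} = \sqrt{2} \sqrt{P}$ ($O{\left(P \right)} = \sqrt{2 P} = \sqrt{2} \sqrt{P}$)
$\frac{O{\left(w{\left(12 \right)} \right)}}{G{\left(-16 \right)}} - \frac{199991}{69309} = \frac{\sqrt{2} \sqrt{16 - 60}}{\left(-16\right)^{2}} - \frac{199991}{69309} = \frac{\sqrt{2} \sqrt{16 - 60}}{256} - \frac{199991}{69309} = \sqrt{2} \sqrt{-44} \cdot \frac{1}{256} - \frac{199991}{69309} = \sqrt{2} \cdot 2 i \sqrt{11} \cdot \frac{1}{256} - \frac{199991}{69309} = 2 i \sqrt{22} \cdot \frac{1}{256} - \frac{199991}{69309} = \frac{i \sqrt{22}}{128} - \frac{199991}{69309} = - \frac{199991}{69309} + \frac{i \sqrt{22}}{128}$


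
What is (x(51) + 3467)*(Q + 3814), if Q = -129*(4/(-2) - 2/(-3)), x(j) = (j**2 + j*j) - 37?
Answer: 34407152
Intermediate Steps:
x(j) = -37 + 2*j**2 (x(j) = (j**2 + j**2) - 37 = 2*j**2 - 37 = -37 + 2*j**2)
Q = 172 (Q = -129*(4*(-1/2) - 2*(-1/3)) = -129*(-2 + 2/3) = -129*(-4/3) = 172)
(x(51) + 3467)*(Q + 3814) = ((-37 + 2*51**2) + 3467)*(172 + 3814) = ((-37 + 2*2601) + 3467)*3986 = ((-37 + 5202) + 3467)*3986 = (5165 + 3467)*3986 = 8632*3986 = 34407152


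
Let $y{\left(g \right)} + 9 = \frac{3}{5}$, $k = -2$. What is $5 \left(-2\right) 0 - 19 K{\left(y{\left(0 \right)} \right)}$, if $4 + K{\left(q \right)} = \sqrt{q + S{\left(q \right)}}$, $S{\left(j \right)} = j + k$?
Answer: $76 - \frac{19 i \sqrt{470}}{5} \approx 76.0 - 82.382 i$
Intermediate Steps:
$S{\left(j \right)} = -2 + j$ ($S{\left(j \right)} = j - 2 = -2 + j$)
$y{\left(g \right)} = - \frac{42}{5}$ ($y{\left(g \right)} = -9 + \frac{3}{5} = - \frac{42}{5}$)
$K{\left(q \right)} = -4 + \sqrt{-2 + 2 q}$ ($K{\left(q \right)} = -4 + \sqrt{q + \left(-2 + q\right)} = -4 + \sqrt{-2 + 2 q}$)
$5 \left(-2\right) 0 - 19 K{\left(y{\left(0 \right)} \right)} = 5 \left(-2\right) 0 - 19 \left(-4 + \sqrt{-2 + 2 \left(- \frac{42}{5}\right)}\right) = \left(-10\right) 0 - 19 \left(-4 + \sqrt{-2 - \frac{84}{5}}\right) = 0 - 19 \left(-4 + \sqrt{- \frac{94}{5}}\right) = 0 - 19 \left(-4 + \frac{i \sqrt{470}}{5}\right) = 0 + \left(76 - \frac{19 i \sqrt{470}}{5}\right) = 76 - \frac{19 i \sqrt{470}}{5}$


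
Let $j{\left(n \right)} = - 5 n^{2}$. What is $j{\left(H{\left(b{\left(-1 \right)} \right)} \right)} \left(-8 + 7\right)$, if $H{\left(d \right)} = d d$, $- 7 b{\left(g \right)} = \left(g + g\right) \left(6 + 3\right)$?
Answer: $\frac{524880}{2401} \approx 218.61$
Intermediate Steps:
$b{\left(g \right)} = - \frac{18 g}{7}$ ($b{\left(g \right)} = - \frac{\left(g + g\right) \left(6 + 3\right)}{7} = - \frac{2 g 9}{7} = - \frac{18 g}{7}$)
$H{\left(d \right)} = d^{2}$
$j{\left(H{\left(b{\left(-1 \right)} \right)} \right)} \left(-8 + 7\right) = - 5 \left(\left(\left(- \frac{18}{7}\right) \left(-1\right)\right)^{2}\right)^{2} \left(-8 + 7\right) = - 5 \left(\left(\frac{18}{7}\right)^{2}\right)^{2} \left(-1\right) = - 5 \left(\frac{324}{49}\right)^{2} \left(-1\right) = \left(-5\right) \frac{104976}{2401} \left(-1\right) = \left(- \frac{524880}{2401}\right) \left(-1\right) = \frac{524880}{2401}$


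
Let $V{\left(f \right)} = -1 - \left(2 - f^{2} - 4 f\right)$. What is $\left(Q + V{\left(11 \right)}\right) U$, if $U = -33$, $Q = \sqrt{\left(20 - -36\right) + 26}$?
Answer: $-5346 - 33 \sqrt{82} \approx -5644.8$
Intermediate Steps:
$V{\left(f \right)} = -3 + f^{2} + 4 f$ ($V{\left(f \right)} = -1 + \left(-2 + f^{2} + 4 f\right) = -3 + f^{2} + 4 f$)
$Q = \sqrt{82}$ ($Q = \sqrt{\left(20 + 36\right) + 26} = \sqrt{56 + 26} = \sqrt{82} \approx 9.0554$)
$\left(Q + V{\left(11 \right)}\right) U = \left(\sqrt{82} + \left(-3 + 11^{2} + 4 \cdot 11\right)\right) \left(-33\right) = \left(\sqrt{82} + \left(-3 + 121 + 44\right)\right) \left(-33\right) = \left(\sqrt{82} + 162\right) \left(-33\right) = \left(162 + \sqrt{82}\right) \left(-33\right) = -5346 - 33 \sqrt{82}$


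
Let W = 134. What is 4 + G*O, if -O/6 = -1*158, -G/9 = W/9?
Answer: -127028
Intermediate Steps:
G = -134 (G = -1206/9 = -9*134/9 = -134)
O = 948 (O = -(-6)*158 = -6*(-158) = 948)
4 + G*O = 4 - 134*948 = 4 - 127032 = -127028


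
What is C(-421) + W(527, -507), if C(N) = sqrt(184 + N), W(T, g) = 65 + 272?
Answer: 337 + I*sqrt(237) ≈ 337.0 + 15.395*I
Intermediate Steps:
W(T, g) = 337
C(-421) + W(527, -507) = sqrt(184 - 421) + 337 = sqrt(-237) + 337 = I*sqrt(237) + 337 = 337 + I*sqrt(237)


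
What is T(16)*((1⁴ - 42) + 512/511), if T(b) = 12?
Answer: -245268/511 ≈ -479.98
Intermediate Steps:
T(16)*((1⁴ - 42) + 512/511) = 12*((1⁴ - 42) + 512/511) = 12*((1 - 42) + 512*(1/511)) = 12*(-41 + 512/511) = 12*(-20439/511) = -245268/511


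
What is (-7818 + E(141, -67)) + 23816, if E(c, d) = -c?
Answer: 15857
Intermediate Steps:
(-7818 + E(141, -67)) + 23816 = (-7818 - 1*141) + 23816 = (-7818 - 141) + 23816 = -7959 + 23816 = 15857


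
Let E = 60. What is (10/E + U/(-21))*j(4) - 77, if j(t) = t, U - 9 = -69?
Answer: -1363/21 ≈ -64.905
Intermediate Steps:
U = -60 (U = 9 - 69 = -60)
(10/E + U/(-21))*j(4) - 77 = (10/60 - 60/(-21))*4 - 77 = (10*(1/60) - 60*(-1/21))*4 - 77 = (1/6 + 20/7)*4 - 77 = (127/42)*4 - 77 = 254/21 - 77 = -1363/21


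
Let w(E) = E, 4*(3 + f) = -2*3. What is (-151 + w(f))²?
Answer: 96721/4 ≈ 24180.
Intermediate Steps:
f = -9/2 (f = -3 + (-2*3)/4 = -3 + (¼)*(-6) = -3 - 3/2 = -9/2 ≈ -4.5000)
(-151 + w(f))² = (-151 - 9/2)² = (-311/2)² = 96721/4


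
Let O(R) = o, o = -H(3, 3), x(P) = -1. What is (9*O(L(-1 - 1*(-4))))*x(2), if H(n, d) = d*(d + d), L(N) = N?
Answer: 162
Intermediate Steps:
H(n, d) = 2*d² (H(n, d) = d*(2*d) = 2*d²)
o = -18 (o = -2*3² = -2*9 = -1*18 = -18)
O(R) = -18
(9*O(L(-1 - 1*(-4))))*x(2) = (9*(-18))*(-1) = -162*(-1) = 162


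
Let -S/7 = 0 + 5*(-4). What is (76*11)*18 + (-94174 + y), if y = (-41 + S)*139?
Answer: -65365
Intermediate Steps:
S = 140 (S = -7*(0 + 5*(-4)) = -7*(0 - 20) = -7*(-20) = 140)
y = 13761 (y = (-41 + 140)*139 = 99*139 = 13761)
(76*11)*18 + (-94174 + y) = (76*11)*18 + (-94174 + 13761) = 836*18 - 80413 = 15048 - 80413 = -65365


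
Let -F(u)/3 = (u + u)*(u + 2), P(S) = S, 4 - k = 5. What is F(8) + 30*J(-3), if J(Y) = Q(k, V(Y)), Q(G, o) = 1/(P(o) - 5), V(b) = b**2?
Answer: -945/2 ≈ -472.50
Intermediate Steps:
k = -1 (k = 4 - 1*5 = 4 - 5 = -1)
F(u) = -6*u*(2 + u) (F(u) = -3*(u + u)*(u + 2) = -3*2*u*(2 + u) = -6*u*(2 + u))
Q(G, o) = 1/(-5 + o) (Q(G, o) = 1/(o - 5) = 1/(-5 + o))
J(Y) = 1/(-5 + Y**2)
F(8) + 30*J(-3) = -6*8*(2 + 8) + 30/(-5 + (-3)**2) = -6*8*10 + 30/(-5 + 9) = -480 + 30/4 = -480 + 30*(1/4) = -480 + 15/2 = -945/2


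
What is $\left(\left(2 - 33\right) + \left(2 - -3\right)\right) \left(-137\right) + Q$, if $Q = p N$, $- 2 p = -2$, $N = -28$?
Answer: $3534$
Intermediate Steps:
$p = 1$ ($p = \left(- \frac{1}{2}\right) \left(-2\right) = 1$)
$Q = -28$ ($Q = 1 \left(-28\right) = -28$)
$\left(\left(2 - 33\right) + \left(2 - -3\right)\right) \left(-137\right) + Q = \left(\left(2 - 33\right) + \left(2 - -3\right)\right) \left(-137\right) - 28 = \left(-31 + \left(2 + 3\right)\right) \left(-137\right) - 28 = \left(-31 + 5\right) \left(-137\right) - 28 = \left(-26\right) \left(-137\right) - 28 = 3562 - 28 = 3534$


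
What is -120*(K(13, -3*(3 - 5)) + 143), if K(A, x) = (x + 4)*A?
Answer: -32760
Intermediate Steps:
K(A, x) = A*(4 + x) (K(A, x) = (4 + x)*A = A*(4 + x))
-120*(K(13, -3*(3 - 5)) + 143) = -120*(13*(4 - 3*(3 - 5)) + 143) = -120*(13*(4 - 3*(-2)) + 143) = -120*(13*(4 + 6) + 143) = -120*(13*10 + 143) = -120*(130 + 143) = -120*273 = -32760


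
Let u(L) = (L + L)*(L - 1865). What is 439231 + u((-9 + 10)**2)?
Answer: 435503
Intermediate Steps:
u(L) = 2*L*(-1865 + L) (u(L) = (2*L)*(-1865 + L) = 2*L*(-1865 + L))
439231 + u((-9 + 10)**2) = 439231 + 2*(-9 + 10)**2*(-1865 + (-9 + 10)**2) = 439231 + 2*1**2*(-1865 + 1**2) = 439231 + 2*1*(-1865 + 1) = 439231 + 2*1*(-1864) = 439231 - 3728 = 435503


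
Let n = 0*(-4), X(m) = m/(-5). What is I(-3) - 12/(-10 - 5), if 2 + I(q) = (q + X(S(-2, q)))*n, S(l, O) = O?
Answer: -6/5 ≈ -1.2000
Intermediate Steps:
X(m) = -m/5 (X(m) = m*(-⅕) = -m/5)
n = 0
I(q) = -2 (I(q) = -2 + (q - q/5)*0 = -2 + (4*q/5)*0 = -2 + 0 = -2)
I(-3) - 12/(-10 - 5) = -2 - 12/(-10 - 5) = -2 - 12/(-15) = -2 - 1/15*(-12) = -2 + ⅘ = -6/5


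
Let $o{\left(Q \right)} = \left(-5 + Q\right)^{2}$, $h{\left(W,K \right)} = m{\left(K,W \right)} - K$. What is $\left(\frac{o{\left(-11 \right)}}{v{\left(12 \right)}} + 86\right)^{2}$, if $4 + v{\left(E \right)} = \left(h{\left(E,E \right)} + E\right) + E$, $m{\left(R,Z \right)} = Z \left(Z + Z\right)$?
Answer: $\frac{10329796}{1369} \approx 7545.5$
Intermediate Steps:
$m{\left(R,Z \right)} = 2 Z^{2}$ ($m{\left(R,Z \right)} = Z 2 Z = 2 Z^{2}$)
$h{\left(W,K \right)} = - K + 2 W^{2}$ ($h{\left(W,K \right)} = 2 W^{2} - K = - K + 2 W^{2}$)
$v{\left(E \right)} = -4 + E + 2 E^{2}$ ($v{\left(E \right)} = -4 + \left(\left(\left(- E + 2 E^{2}\right) + E\right) + E\right) = -4 + \left(2 E^{2} + E\right) = -4 + \left(E + 2 E^{2}\right) = -4 + E + 2 E^{2}$)
$\left(\frac{o{\left(-11 \right)}}{v{\left(12 \right)}} + 86\right)^{2} = \left(\frac{\left(-5 - 11\right)^{2}}{-4 + 12 + 2 \cdot 12^{2}} + 86\right)^{2} = \left(\frac{\left(-16\right)^{2}}{-4 + 12 + 2 \cdot 144} + 86\right)^{2} = \left(\frac{256}{-4 + 12 + 288} + 86\right)^{2} = \left(\frac{256}{296} + 86\right)^{2} = \left(256 \cdot \frac{1}{296} + 86\right)^{2} = \left(\frac{32}{37} + 86\right)^{2} = \left(\frac{3214}{37}\right)^{2} = \frac{10329796}{1369}$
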